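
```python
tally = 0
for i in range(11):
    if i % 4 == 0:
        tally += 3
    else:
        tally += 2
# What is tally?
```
Trace:
  tally=0
  tally=3, i=0
  tally=5, i=1
  tally=7, i=2
  tally=9, i=3
  tally=12, i=4
  tally=14, i=5
  tally=16, i=6
  tally=18, i=7
  tally=21, i=8
  tally=23, i=9
  tally=25, i=10

Final answer: 25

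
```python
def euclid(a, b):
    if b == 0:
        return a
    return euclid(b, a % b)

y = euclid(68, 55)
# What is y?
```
Call trace:
euclid(a=68, b=55)
  euclid(a=55, b=13)
    euclid(a=13, b=3)
      euclid(a=3, b=1)
        euclid(a=1, b=0)
        -> return 1
      -> return 1
    -> return 1
  -> return 1
-> return 1

Final answer: 1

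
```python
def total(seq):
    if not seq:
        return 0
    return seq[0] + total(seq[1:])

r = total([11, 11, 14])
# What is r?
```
Call trace:
total(seq=[11, 11, 14])
  total(seq=[11, 14])
    total(seq=[14])
      total(seq=[])
      -> return 0
    -> return 14
  -> return 25
-> return 36

Final answer: 36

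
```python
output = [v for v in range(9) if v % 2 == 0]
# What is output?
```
Trace:
  v=0
  v=1
  v=2
  v=3
  v=4
  v=5
  v=6
  v=7
  v=8
  output=[0, 2, 4, 6, 8]

Final answer: [0, 2, 4, 6, 8]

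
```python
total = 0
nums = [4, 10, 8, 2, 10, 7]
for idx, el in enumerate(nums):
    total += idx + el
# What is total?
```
Trace:
  total=0
  total=4, idx=0, el=4
  total=15, idx=1, el=10
  total=25, idx=2, el=8
  total=30, idx=3, el=2
  total=44, idx=4, el=10
  total=56, idx=5, el=7

Final answer: 56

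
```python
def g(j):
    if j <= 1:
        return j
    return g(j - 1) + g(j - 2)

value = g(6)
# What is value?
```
Call trace (a repeated sub-call is expanded the first time; later identical calls just restate its return value):
g(j=6)
  g(j=5)
    g(j=4)
      g(j=3)
        g(j=2)
          g(j=1)
          -> return 1
          g(j=0)
          -> return 0
        -> return 1
        g(j=1)
        -> return 1
      -> return 2
      g(j=2) -> return 1  (same call as traced above)
    -> return 3
    g(j=3) -> return 2  (same call as traced above)
  -> return 5
  g(j=4) -> return 3  (same call as traced above)
-> return 8

Final answer: 8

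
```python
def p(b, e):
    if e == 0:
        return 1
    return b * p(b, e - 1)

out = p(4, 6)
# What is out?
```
Call trace:
p(b=4, e=6)
  p(b=4, e=5)
    p(b=4, e=4)
      p(b=4, e=3)
        p(b=4, e=2)
          p(b=4, e=1)
            p(b=4, e=0)
            -> return 1
          -> return 4
        -> return 16
      -> return 64
    -> return 256
  -> return 1024
-> return 4096

Final answer: 4096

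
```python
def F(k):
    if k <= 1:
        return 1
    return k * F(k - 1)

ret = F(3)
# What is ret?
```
Call trace:
F(k=3)
  F(k=2)
    F(k=1)
    -> return 1
  -> return 2
-> return 6

Final answer: 6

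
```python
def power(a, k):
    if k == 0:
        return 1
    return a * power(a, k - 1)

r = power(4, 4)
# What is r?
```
Call trace:
power(a=4, k=4)
  power(a=4, k=3)
    power(a=4, k=2)
      power(a=4, k=1)
        power(a=4, k=0)
        -> return 1
      -> return 4
    -> return 16
  -> return 64
-> return 256

Final answer: 256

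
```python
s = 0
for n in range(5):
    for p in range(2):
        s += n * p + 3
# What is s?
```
Trace:
  s=0
  s=3, n=0, p=0
  s=6, n=0, p=1
  s=9, n=1, p=0
  s=13, n=1, p=1
  s=16, n=2, p=0
  s=21, n=2, p=1
  s=24, n=3, p=0
  s=30, n=3, p=1
  s=33, n=4, p=0
  s=40, n=4, p=1

Final answer: 40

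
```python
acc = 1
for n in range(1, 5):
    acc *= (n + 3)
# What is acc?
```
Trace:
  acc=1
  acc=4, n=1
  acc=20, n=2
  acc=120, n=3
  acc=840, n=4

Final answer: 840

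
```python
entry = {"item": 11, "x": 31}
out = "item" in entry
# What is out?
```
Trace:
  entry={'item': 11, 'x': 31}
  entry={'item': 11, 'x': 31}, out=True

Final answer: True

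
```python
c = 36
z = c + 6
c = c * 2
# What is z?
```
Trace:
  c=36
  c=36, z=42
  c=72, z=42

Final answer: 42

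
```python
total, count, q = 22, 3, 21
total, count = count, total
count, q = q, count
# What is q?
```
Trace:
  total=22, count=3, q=21
  total=3, count=22, q=21
  total=3, count=21, q=22

Final answer: 22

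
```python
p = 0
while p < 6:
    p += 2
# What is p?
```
Trace:
  p=0
  p=2
  p=4
  p=6

Final answer: 6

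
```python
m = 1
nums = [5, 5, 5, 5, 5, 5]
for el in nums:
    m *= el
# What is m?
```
Trace:
  m=1
  m=5, el=5
  m=25, el=5
  m=125, el=5
  m=625, el=5
  m=3125, el=5
  m=15625, el=5

Final answer: 15625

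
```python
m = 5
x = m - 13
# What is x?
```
Trace:
  m=5
  m=5, x=-8

Final answer: -8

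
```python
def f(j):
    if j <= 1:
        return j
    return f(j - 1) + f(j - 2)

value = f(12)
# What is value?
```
Call trace (a repeated sub-call is expanded the first time; later identical calls just restate its return value):
f(j=12)
  f(j=11)
    f(j=10)
      f(j=9)
        f(j=8)
          f(j=7)
            f(j=6)
              f(j=5)
                f(j=4)
                  f(j=3)
                    f(j=2)
                      f(j=1)
                      -> return 1
                      f(j=0)
                      -> return 0
                    -> return 1
                    f(j=1)
                    -> return 1
                  -> return 2
                  f(j=2) -> return 1  (same call as traced above)
                -> return 3
                f(j=3) -> return 2  (same call as traced above)
              -> return 5
              f(j=4) -> return 3  (same call as traced above)
            -> return 8
            f(j=5) -> return 5  (same call as traced above)
          -> return 13
          f(j=6) -> return 8  (same call as traced above)
        -> return 21
        f(j=7) -> return 13  (same call as traced above)
      -> return 34
      f(j=8) -> return 21  (same call as traced above)
    -> return 55
    f(j=9) -> return 34  (same call as traced above)
  -> return 89
  f(j=10) -> return 55  (same call as traced above)
-> return 144

Final answer: 144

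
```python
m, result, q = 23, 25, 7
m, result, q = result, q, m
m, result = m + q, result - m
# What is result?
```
Trace:
  m=23, result=25, q=7
  m=25, result=7, q=23
  m=48, result=-18, q=23

Final answer: -18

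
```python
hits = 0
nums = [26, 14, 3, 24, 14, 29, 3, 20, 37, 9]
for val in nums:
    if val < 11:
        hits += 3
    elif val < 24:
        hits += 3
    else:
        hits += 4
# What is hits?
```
Trace:
  hits=0
  hits=4, val=26
  hits=7, val=14
  hits=10, val=3
  hits=14, val=24
  hits=17, val=14
  hits=21, val=29
  hits=24, val=3
  hits=27, val=20
  hits=31, val=37
  hits=34, val=9

Final answer: 34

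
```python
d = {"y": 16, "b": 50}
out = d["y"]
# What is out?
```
Trace:
  d={'y': 16, 'b': 50}
  d={'y': 16, 'b': 50}, out=16

Final answer: 16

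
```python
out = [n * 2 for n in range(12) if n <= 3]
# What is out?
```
Trace:
  n=0
  n=1
  n=2
  n=3
  n=4
  n=5
  n=6
  n=7
  n=8
  n=9
  n=10
  n=11
  out=[0, 2, 4, 6]

Final answer: [0, 2, 4, 6]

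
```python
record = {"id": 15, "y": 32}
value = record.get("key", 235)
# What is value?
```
Trace:
  record={'id': 15, 'y': 32}
  record={'id': 15, 'y': 32}, value=235

Final answer: 235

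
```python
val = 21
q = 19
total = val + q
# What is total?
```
Trace:
  val=21
  val=21, q=19
  val=21, q=19, total=40

Final answer: 40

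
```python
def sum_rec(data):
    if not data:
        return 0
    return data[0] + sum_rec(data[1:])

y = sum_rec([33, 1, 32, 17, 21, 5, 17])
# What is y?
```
Call trace:
sum_rec(data=[33, 1, 32, 17, 21, 5, 17])
  sum_rec(data=[1, 32, 17, 21, 5, 17])
    sum_rec(data=[32, 17, 21, 5, 17])
      sum_rec(data=[17, 21, 5, 17])
        sum_rec(data=[21, 5, 17])
          sum_rec(data=[5, 17])
            sum_rec(data=[17])
              sum_rec(data=[])
              -> return 0
            -> return 17
          -> return 22
        -> return 43
      -> return 60
    -> return 92
  -> return 93
-> return 126

Final answer: 126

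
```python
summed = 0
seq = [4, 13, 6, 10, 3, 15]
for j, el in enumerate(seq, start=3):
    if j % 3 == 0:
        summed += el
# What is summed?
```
Trace:
  summed=0
  summed=4, j=3, el=4
  summed=4, j=4, el=13
  summed=4, j=5, el=6
  summed=14, j=6, el=10
  summed=14, j=7, el=3
  summed=14, j=8, el=15

Final answer: 14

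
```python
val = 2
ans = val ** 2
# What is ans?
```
Trace:
  val=2
  val=2, ans=4

Final answer: 4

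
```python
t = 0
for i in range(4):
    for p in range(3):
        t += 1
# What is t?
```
Trace:
  t=0
  t=1, i=0, p=0
  t=2, i=0, p=1
  t=3, i=0, p=2
  t=4, i=1, p=0
  t=5, i=1, p=1
  t=6, i=1, p=2
  t=7, i=2, p=0
  t=8, i=2, p=1
  t=9, i=2, p=2
  t=10, i=3, p=0
  t=11, i=3, p=1
  t=12, i=3, p=2

Final answer: 12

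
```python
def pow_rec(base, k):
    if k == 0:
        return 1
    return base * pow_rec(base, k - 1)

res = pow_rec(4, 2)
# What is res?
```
Call trace:
pow_rec(base=4, k=2)
  pow_rec(base=4, k=1)
    pow_rec(base=4, k=0)
    -> return 1
  -> return 4
-> return 16

Final answer: 16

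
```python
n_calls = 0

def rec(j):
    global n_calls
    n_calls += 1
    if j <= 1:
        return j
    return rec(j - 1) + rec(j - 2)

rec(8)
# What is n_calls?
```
Call trace (a repeated sub-call is expanded the first time; later identical calls just restate its return value):
rec(j=8)
  rec(j=7)
    rec(j=6)
      rec(j=5)
        rec(j=4)
          rec(j=3)
            rec(j=2)
              rec(j=1)
              -> return 1
              rec(j=0)
              -> return 0
            -> return 1
            rec(j=1)
            -> return 1
          -> return 2
          rec(j=2) -> return 1  (same call as traced above)
        -> return 3
        rec(j=3) -> return 2  (same call as traced above)
      -> return 5
      rec(j=4) -> return 3  (same call as traced above)
    -> return 8
    rec(j=5) -> return 5  (same call as traced above)
  -> return 13
  rec(j=6) -> return 8  (same call as traced above)
-> return 21

n_calls is incremented once per call, so count the calls in each subtree. Let C(j) = number of calls made by rec(j).
C(0) = C(1) = 1 (base case, no recursion); C(j) = 1 + C(j - 1) + C(j - 2) otherwise.
C(2) = 1 + C(1) + C(0) = 1 + 1 + 1 = 3
C(3) = 1 + C(2) + C(1) = 1 + 3 + 1 = 5
C(4) = 1 + C(3) + C(2) = 1 + 5 + 3 = 9
C(5) = 1 + C(4) + C(3) = 1 + 9 + 5 = 15
C(6) = 1 + C(5) + C(4) = 1 + 15 + 9 = 25
C(7) = 1 + C(6) + C(5) = 1 + 25 + 15 = 41
C(8) = 1 + C(7) + C(6) = 1 + 41 + 25 = 67
n_calls = C(8) = 67

Final answer: 67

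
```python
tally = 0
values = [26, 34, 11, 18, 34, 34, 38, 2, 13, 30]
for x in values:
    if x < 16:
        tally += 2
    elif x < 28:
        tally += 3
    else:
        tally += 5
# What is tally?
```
Trace:
  tally=0
  tally=3, x=26
  tally=8, x=34
  tally=10, x=11
  tally=13, x=18
  tally=18, x=34
  tally=23, x=34
  tally=28, x=38
  tally=30, x=2
  tally=32, x=13
  tally=37, x=30

Final answer: 37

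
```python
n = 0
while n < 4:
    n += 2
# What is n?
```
Trace:
  n=0
  n=2
  n=4

Final answer: 4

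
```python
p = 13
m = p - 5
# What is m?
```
Trace:
  p=13
  p=13, m=8

Final answer: 8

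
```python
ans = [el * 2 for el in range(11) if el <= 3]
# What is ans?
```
Trace:
  el=0
  el=1
  el=2
  el=3
  el=4
  el=5
  el=6
  el=7
  el=8
  el=9
  el=10
  ans=[0, 2, 4, 6]

Final answer: [0, 2, 4, 6]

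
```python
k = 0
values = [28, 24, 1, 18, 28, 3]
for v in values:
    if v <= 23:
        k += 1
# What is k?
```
Trace:
  k=0
  k=0, v=28
  k=0, v=24
  k=1, v=1
  k=2, v=18
  k=2, v=28
  k=3, v=3

Final answer: 3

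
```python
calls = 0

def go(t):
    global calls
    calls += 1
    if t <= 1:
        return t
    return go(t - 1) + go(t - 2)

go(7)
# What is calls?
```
Call trace (a repeated sub-call is expanded the first time; later identical calls just restate its return value):
go(t=7)
  go(t=6)
    go(t=5)
      go(t=4)
        go(t=3)
          go(t=2)
            go(t=1)
            -> return 1
            go(t=0)
            -> return 0
          -> return 1
          go(t=1)
          -> return 1
        -> return 2
        go(t=2) -> return 1  (same call as traced above)
      -> return 3
      go(t=3) -> return 2  (same call as traced above)
    -> return 5
    go(t=4) -> return 3  (same call as traced above)
  -> return 8
  go(t=5) -> return 5  (same call as traced above)
-> return 13

calls is incremented once per call, so count the calls in each subtree. Let C(t) = number of calls made by go(t).
C(0) = C(1) = 1 (base case, no recursion); C(t) = 1 + C(t - 1) + C(t - 2) otherwise.
C(2) = 1 + C(1) + C(0) = 1 + 1 + 1 = 3
C(3) = 1 + C(2) + C(1) = 1 + 3 + 1 = 5
C(4) = 1 + C(3) + C(2) = 1 + 5 + 3 = 9
C(5) = 1 + C(4) + C(3) = 1 + 9 + 5 = 15
C(6) = 1 + C(5) + C(4) = 1 + 15 + 9 = 25
C(7) = 1 + C(6) + C(5) = 1 + 25 + 15 = 41
calls = C(7) = 41

Final answer: 41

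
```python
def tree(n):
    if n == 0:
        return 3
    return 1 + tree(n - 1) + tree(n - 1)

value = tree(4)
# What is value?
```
Call trace (a repeated sub-call is expanded the first time; later identical calls just restate its return value):
tree(n=4)
  tree(n=3)
    tree(n=2)
      tree(n=1)
        tree(n=0)
        -> return 3
        tree(n=0)
        -> return 3
      -> return 7
      tree(n=1) -> return 7  (same call as traced above)
    -> return 15
    tree(n=2) -> return 15  (same call as traced above)
  -> return 31
  tree(n=3) -> return 31  (same call as traced above)
-> return 63

Final answer: 63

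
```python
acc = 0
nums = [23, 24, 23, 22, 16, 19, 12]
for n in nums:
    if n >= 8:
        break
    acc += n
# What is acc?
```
Trace:
  acc=0
  acc=0, n=23

Final answer: 0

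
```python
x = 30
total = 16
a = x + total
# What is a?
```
Trace:
  x=30
  x=30, total=16
  x=30, total=16, a=46

Final answer: 46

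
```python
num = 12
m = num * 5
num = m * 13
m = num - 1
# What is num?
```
Trace:
  num=12
  num=12, m=60
  num=780, m=60
  num=780, m=779

Final answer: 780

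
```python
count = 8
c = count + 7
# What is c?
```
Trace:
  count=8
  count=8, c=15

Final answer: 15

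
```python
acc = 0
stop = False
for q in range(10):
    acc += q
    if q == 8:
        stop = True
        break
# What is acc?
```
Trace:
  acc=0
  acc=0, stop=False
  acc=0, stop=False, q=0
  acc=1, stop=False, q=1
  acc=3, stop=False, q=2
  acc=6, stop=False, q=3
  acc=10, stop=False, q=4
  acc=15, stop=False, q=5
  acc=21, stop=False, q=6
  acc=28, stop=False, q=7
  acc=36, stop=True, q=8

Final answer: 36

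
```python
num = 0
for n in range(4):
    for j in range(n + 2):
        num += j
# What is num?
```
Trace:
  num=0
  num=0, n=0, j=0
  num=1, n=0, j=1
  num=1, n=1, j=0
  num=2, n=1, j=1
  num=4, n=1, j=2
  num=4, n=2, j=0
  num=5, n=2, j=1
  num=7, n=2, j=2
  num=10, n=2, j=3
  num=10, n=3, j=0
  num=11, n=3, j=1
  num=13, n=3, j=2
  num=16, n=3, j=3
  num=20, n=3, j=4

Final answer: 20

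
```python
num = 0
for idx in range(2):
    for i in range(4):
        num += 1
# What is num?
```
Trace:
  num=0
  num=1, idx=0, i=0
  num=2, idx=0, i=1
  num=3, idx=0, i=2
  num=4, idx=0, i=3
  num=5, idx=1, i=0
  num=6, idx=1, i=1
  num=7, idx=1, i=2
  num=8, idx=1, i=3

Final answer: 8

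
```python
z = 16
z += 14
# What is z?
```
Trace:
  z=16
  z=30

Final answer: 30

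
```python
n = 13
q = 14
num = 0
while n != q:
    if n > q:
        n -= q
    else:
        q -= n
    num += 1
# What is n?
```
Trace:
  n=13
  n=13, q=14
  n=13, q=14, num=0
  n=13, q=1, num=1
  n=12, q=1, num=2
  n=11, q=1, num=3
  n=10, q=1, num=4
  n=9, q=1, num=5
  n=8, q=1, num=6
  n=7, q=1, num=7
  n=6, q=1, num=8
  n=5, q=1, num=9
  n=4, q=1, num=10
  n=3, q=1, num=11
  n=2, q=1, num=12
  n=1, q=1, num=13

Final answer: 1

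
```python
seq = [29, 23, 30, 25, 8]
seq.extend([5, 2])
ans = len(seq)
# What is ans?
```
Trace:
  seq=[29, 23, 30, 25, 8]
  seq=[29, 23, 30, 25, 8, 5, 2]
  seq=[29, 23, 30, 25, 8, 5, 2], ans=7

Final answer: 7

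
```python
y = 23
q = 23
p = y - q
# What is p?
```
Trace:
  y=23
  y=23, q=23
  y=23, q=23, p=0

Final answer: 0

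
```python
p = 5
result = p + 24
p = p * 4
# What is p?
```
Trace:
  p=5
  p=5, result=29
  p=20, result=29

Final answer: 20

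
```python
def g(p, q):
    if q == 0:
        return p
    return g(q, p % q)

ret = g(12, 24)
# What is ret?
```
Call trace:
g(p=12, q=24)
  g(p=24, q=12)
    g(p=12, q=0)
    -> return 12
  -> return 12
-> return 12

Final answer: 12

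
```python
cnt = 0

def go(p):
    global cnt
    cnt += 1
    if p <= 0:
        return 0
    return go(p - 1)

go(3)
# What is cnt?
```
Call trace:
go(p=3)
  go(p=2)
    go(p=1)
      go(p=0)
      -> return 0
    -> return 0
  -> return 0
-> return 0

cnt is incremented once per call. go is entered once for each p = 3, 2, 1, 0 (the p <= 0 call returns without recursing), i.e. 3 + 1 calls.
cnt = 4

Final answer: 4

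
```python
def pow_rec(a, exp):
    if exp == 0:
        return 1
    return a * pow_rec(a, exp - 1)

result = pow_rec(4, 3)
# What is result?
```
Call trace:
pow_rec(a=4, exp=3)
  pow_rec(a=4, exp=2)
    pow_rec(a=4, exp=1)
      pow_rec(a=4, exp=0)
      -> return 1
    -> return 4
  -> return 16
-> return 64

Final answer: 64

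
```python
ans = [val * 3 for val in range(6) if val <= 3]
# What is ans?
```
Trace:
  val=0
  val=1
  val=2
  val=3
  val=4
  val=5
  ans=[0, 3, 6, 9]

Final answer: [0, 3, 6, 9]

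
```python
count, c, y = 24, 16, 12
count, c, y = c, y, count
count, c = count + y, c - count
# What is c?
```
Trace:
  count=24, c=16, y=12
  count=16, c=12, y=24
  count=40, c=-4, y=24

Final answer: -4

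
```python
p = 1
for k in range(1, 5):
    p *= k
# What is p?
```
Trace:
  p=1
  p=1, k=1
  p=2, k=2
  p=6, k=3
  p=24, k=4

Final answer: 24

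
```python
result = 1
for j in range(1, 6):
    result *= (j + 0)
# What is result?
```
Trace:
  result=1
  result=1, j=1
  result=2, j=2
  result=6, j=3
  result=24, j=4
  result=120, j=5

Final answer: 120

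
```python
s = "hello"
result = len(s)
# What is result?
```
Trace:
  s='hello'
  s='hello', result=5

Final answer: 5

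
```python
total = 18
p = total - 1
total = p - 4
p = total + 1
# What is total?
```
Trace:
  total=18
  total=18, p=17
  total=13, p=17
  total=13, p=14

Final answer: 13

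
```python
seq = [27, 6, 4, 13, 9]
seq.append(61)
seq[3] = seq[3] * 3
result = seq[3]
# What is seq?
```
Trace:
  seq=[27, 6, 4, 13, 9]
  seq=[27, 6, 4, 13, 9, 61]
  seq=[27, 6, 4, 39, 9, 61]
  seq=[27, 6, 4, 39, 9, 61], result=39

Final answer: [27, 6, 4, 39, 9, 61]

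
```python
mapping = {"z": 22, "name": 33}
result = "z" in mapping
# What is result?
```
Trace:
  mapping={'z': 22, 'name': 33}
  mapping={'z': 22, 'name': 33}, result=True

Final answer: True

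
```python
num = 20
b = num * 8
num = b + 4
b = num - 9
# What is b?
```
Trace:
  num=20
  num=20, b=160
  num=164, b=160
  num=164, b=155

Final answer: 155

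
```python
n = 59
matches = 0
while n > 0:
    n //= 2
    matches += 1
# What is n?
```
Trace:
  n=59
  n=59, matches=0
  n=29, matches=1
  n=14, matches=2
  n=7, matches=3
  n=3, matches=4
  n=1, matches=5
  n=0, matches=6

Final answer: 0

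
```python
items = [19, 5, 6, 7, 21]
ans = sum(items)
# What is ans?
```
Trace:
  items=[19, 5, 6, 7, 21]
  items=[19, 5, 6, 7, 21], ans=58

Final answer: 58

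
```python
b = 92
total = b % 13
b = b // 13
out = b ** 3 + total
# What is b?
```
Trace:
  b=92
  b=92, total=1
  b=7, total=1
  b=7, total=1, out=344

Final answer: 7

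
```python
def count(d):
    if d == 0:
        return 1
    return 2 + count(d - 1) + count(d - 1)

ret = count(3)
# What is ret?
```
Call trace (a repeated sub-call is expanded the first time; later identical calls just restate its return value):
count(d=3)
  count(d=2)
    count(d=1)
      count(d=0)
      -> return 1
      count(d=0)
      -> return 1
    -> return 4
    count(d=1) -> return 4  (same call as traced above)
  -> return 10
  count(d=2) -> return 10  (same call as traced above)
-> return 22

Final answer: 22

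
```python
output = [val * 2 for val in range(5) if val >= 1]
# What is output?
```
Trace:
  val=0
  val=1
  val=2
  val=3
  val=4
  output=[2, 4, 6, 8]

Final answer: [2, 4, 6, 8]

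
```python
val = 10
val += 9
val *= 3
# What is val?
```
Trace:
  val=10
  val=19
  val=57

Final answer: 57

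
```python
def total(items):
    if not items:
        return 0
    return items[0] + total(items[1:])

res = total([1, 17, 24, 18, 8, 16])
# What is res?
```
Call trace:
total(items=[1, 17, 24, 18, 8, 16])
  total(items=[17, 24, 18, 8, 16])
    total(items=[24, 18, 8, 16])
      total(items=[18, 8, 16])
        total(items=[8, 16])
          total(items=[16])
            total(items=[])
            -> return 0
          -> return 16
        -> return 24
      -> return 42
    -> return 66
  -> return 83
-> return 84

Final answer: 84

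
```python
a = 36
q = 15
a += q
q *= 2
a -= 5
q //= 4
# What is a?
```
Trace:
  a=36
  a=36, q=15
  a=51, q=15
  a=51, q=30
  a=46, q=30
  a=46, q=7

Final answer: 46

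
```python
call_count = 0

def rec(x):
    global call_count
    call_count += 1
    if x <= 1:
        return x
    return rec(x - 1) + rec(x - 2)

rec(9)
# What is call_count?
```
Call trace (a repeated sub-call is expanded the first time; later identical calls just restate its return value):
rec(x=9)
  rec(x=8)
    rec(x=7)
      rec(x=6)
        rec(x=5)
          rec(x=4)
            rec(x=3)
              rec(x=2)
                rec(x=1)
                -> return 1
                rec(x=0)
                -> return 0
              -> return 1
              rec(x=1)
              -> return 1
            -> return 2
            rec(x=2) -> return 1  (same call as traced above)
          -> return 3
          rec(x=3) -> return 2  (same call as traced above)
        -> return 5
        rec(x=4) -> return 3  (same call as traced above)
      -> return 8
      rec(x=5) -> return 5  (same call as traced above)
    -> return 13
    rec(x=6) -> return 8  (same call as traced above)
  -> return 21
  rec(x=7) -> return 13  (same call as traced above)
-> return 34

call_count is incremented once per call, so count the calls in each subtree. Let C(x) = number of calls made by rec(x).
C(0) = C(1) = 1 (base case, no recursion); C(x) = 1 + C(x - 1) + C(x - 2) otherwise.
C(2) = 1 + C(1) + C(0) = 1 + 1 + 1 = 3
C(3) = 1 + C(2) + C(1) = 1 + 3 + 1 = 5
C(4) = 1 + C(3) + C(2) = 1 + 5 + 3 = 9
C(5) = 1 + C(4) + C(3) = 1 + 9 + 5 = 15
C(6) = 1 + C(5) + C(4) = 1 + 15 + 9 = 25
C(7) = 1 + C(6) + C(5) = 1 + 25 + 15 = 41
C(8) = 1 + C(7) + C(6) = 1 + 41 + 25 = 67
C(9) = 1 + C(8) + C(7) = 1 + 67 + 41 = 109
call_count = C(9) = 109

Final answer: 109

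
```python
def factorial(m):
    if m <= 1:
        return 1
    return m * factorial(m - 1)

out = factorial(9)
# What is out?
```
Call trace:
factorial(m=9)
  factorial(m=8)
    factorial(m=7)
      factorial(m=6)
        factorial(m=5)
          factorial(m=4)
            factorial(m=3)
              factorial(m=2)
                factorial(m=1)
                -> return 1
              -> return 2
            -> return 6
          -> return 24
        -> return 120
      -> return 720
    -> return 5040
  -> return 40320
-> return 362880

Final answer: 362880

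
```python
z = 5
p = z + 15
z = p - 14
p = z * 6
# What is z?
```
Trace:
  z=5
  z=5, p=20
  z=6, p=20
  z=6, p=36

Final answer: 6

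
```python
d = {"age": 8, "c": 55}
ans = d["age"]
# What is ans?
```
Trace:
  d={'age': 8, 'c': 55}
  d={'age': 8, 'c': 55}, ans=8

Final answer: 8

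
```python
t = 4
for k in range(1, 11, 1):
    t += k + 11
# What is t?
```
Trace:
  t=4
  t=16, k=1
  t=29, k=2
  t=43, k=3
  t=58, k=4
  t=74, k=5
  t=91, k=6
  t=109, k=7
  t=128, k=8
  t=148, k=9
  t=169, k=10

Final answer: 169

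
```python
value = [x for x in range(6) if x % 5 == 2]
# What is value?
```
Trace:
  x=0
  x=1
  x=2
  x=3
  x=4
  x=5
  value=[2]

Final answer: [2]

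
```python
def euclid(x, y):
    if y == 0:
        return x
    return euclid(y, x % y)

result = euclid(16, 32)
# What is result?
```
Call trace:
euclid(x=16, y=32)
  euclid(x=32, y=16)
    euclid(x=16, y=0)
    -> return 16
  -> return 16
-> return 16

Final answer: 16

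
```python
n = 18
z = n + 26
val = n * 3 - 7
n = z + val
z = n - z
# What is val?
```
Trace:
  n=18
  n=18, z=44
  n=18, z=44, val=47
  n=91, z=44, val=47
  n=91, z=47, val=47

Final answer: 47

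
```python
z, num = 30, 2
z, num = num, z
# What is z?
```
Trace:
  z=30, num=2
  z=2, num=30

Final answer: 2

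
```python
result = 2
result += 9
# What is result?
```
Trace:
  result=2
  result=11

Final answer: 11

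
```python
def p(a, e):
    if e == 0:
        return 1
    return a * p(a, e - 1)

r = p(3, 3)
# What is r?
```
Call trace:
p(a=3, e=3)
  p(a=3, e=2)
    p(a=3, e=1)
      p(a=3, e=0)
      -> return 1
    -> return 3
  -> return 9
-> return 27

Final answer: 27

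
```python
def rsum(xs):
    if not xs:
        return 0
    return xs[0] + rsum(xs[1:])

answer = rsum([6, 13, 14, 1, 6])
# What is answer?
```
Call trace:
rsum(xs=[6, 13, 14, 1, 6])
  rsum(xs=[13, 14, 1, 6])
    rsum(xs=[14, 1, 6])
      rsum(xs=[1, 6])
        rsum(xs=[6])
          rsum(xs=[])
          -> return 0
        -> return 6
      -> return 7
    -> return 21
  -> return 34
-> return 40

Final answer: 40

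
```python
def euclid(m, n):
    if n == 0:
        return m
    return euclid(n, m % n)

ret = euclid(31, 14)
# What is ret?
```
Call trace:
euclid(m=31, n=14)
  euclid(m=14, n=3)
    euclid(m=3, n=2)
      euclid(m=2, n=1)
        euclid(m=1, n=0)
        -> return 1
      -> return 1
    -> return 1
  -> return 1
-> return 1

Final answer: 1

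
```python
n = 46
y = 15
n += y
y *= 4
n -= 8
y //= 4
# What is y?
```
Trace:
  n=46
  n=46, y=15
  n=61, y=15
  n=61, y=60
  n=53, y=60
  n=53, y=15

Final answer: 15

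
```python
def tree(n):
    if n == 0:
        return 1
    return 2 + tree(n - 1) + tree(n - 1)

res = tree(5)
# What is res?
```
Call trace (a repeated sub-call is expanded the first time; later identical calls just restate its return value):
tree(n=5)
  tree(n=4)
    tree(n=3)
      tree(n=2)
        tree(n=1)
          tree(n=0)
          -> return 1
          tree(n=0)
          -> return 1
        -> return 4
        tree(n=1) -> return 4  (same call as traced above)
      -> return 10
      tree(n=2) -> return 10  (same call as traced above)
    -> return 22
    tree(n=3) -> return 22  (same call as traced above)
  -> return 46
  tree(n=4) -> return 46  (same call as traced above)
-> return 94

Final answer: 94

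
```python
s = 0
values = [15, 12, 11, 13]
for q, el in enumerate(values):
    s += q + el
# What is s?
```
Trace:
  s=0
  s=15, q=0, el=15
  s=28, q=1, el=12
  s=41, q=2, el=11
  s=57, q=3, el=13

Final answer: 57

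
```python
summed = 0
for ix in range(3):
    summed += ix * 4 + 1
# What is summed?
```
Trace:
  summed=0
  summed=1, ix=0
  summed=6, ix=1
  summed=15, ix=2

Final answer: 15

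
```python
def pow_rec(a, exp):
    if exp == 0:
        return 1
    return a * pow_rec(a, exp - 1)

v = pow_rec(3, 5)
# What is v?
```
Call trace:
pow_rec(a=3, exp=5)
  pow_rec(a=3, exp=4)
    pow_rec(a=3, exp=3)
      pow_rec(a=3, exp=2)
        pow_rec(a=3, exp=1)
          pow_rec(a=3, exp=0)
          -> return 1
        -> return 3
      -> return 9
    -> return 27
  -> return 81
-> return 243

Final answer: 243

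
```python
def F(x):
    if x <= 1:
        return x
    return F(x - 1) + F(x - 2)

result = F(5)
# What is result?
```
Call trace (a repeated sub-call is expanded the first time; later identical calls just restate its return value):
F(x=5)
  F(x=4)
    F(x=3)
      F(x=2)
        F(x=1)
        -> return 1
        F(x=0)
        -> return 0
      -> return 1
      F(x=1)
      -> return 1
    -> return 2
    F(x=2) -> return 1  (same call as traced above)
  -> return 3
  F(x=3) -> return 2  (same call as traced above)
-> return 5

Final answer: 5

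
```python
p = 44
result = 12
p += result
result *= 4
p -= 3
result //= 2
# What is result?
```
Trace:
  p=44
  p=44, result=12
  p=56, result=12
  p=56, result=48
  p=53, result=48
  p=53, result=24

Final answer: 24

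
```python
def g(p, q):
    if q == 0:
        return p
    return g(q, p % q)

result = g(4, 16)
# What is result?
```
Call trace:
g(p=4, q=16)
  g(p=16, q=4)
    g(p=4, q=0)
    -> return 4
  -> return 4
-> return 4

Final answer: 4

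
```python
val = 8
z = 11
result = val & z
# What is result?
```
Trace:
  val=8
  val=8, z=11
  val=8, z=11, result=8

Final answer: 8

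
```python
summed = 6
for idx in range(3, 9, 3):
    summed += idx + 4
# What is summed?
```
Trace:
  summed=6
  summed=13, idx=3
  summed=23, idx=6

Final answer: 23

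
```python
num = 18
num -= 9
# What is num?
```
Trace:
  num=18
  num=9

Final answer: 9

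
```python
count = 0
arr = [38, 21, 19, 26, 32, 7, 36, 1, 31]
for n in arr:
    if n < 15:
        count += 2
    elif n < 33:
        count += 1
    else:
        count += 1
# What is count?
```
Trace:
  count=0
  count=1, n=38
  count=2, n=21
  count=3, n=19
  count=4, n=26
  count=5, n=32
  count=7, n=7
  count=8, n=36
  count=10, n=1
  count=11, n=31

Final answer: 11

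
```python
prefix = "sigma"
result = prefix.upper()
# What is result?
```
Trace:
  prefix='sigma'
  prefix='sigma', result='SIGMA'

Final answer: 'SIGMA'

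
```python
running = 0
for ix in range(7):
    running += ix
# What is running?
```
Trace:
  running=0
  running=0, ix=0
  running=1, ix=1
  running=3, ix=2
  running=6, ix=3
  running=10, ix=4
  running=15, ix=5
  running=21, ix=6

Final answer: 21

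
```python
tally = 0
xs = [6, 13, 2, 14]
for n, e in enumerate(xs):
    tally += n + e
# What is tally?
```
Trace:
  tally=0
  tally=6, n=0, e=6
  tally=20, n=1, e=13
  tally=24, n=2, e=2
  tally=41, n=3, e=14

Final answer: 41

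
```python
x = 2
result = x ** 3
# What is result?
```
Trace:
  x=2
  x=2, result=8

Final answer: 8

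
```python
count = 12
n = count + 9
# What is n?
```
Trace:
  count=12
  count=12, n=21

Final answer: 21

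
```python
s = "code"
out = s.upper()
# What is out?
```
Trace:
  s='code'
  s='code', out='CODE'

Final answer: 'CODE'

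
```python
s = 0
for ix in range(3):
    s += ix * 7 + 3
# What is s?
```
Trace:
  s=0
  s=3, ix=0
  s=13, ix=1
  s=30, ix=2

Final answer: 30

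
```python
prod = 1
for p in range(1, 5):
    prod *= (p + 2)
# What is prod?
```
Trace:
  prod=1
  prod=3, p=1
  prod=12, p=2
  prod=60, p=3
  prod=360, p=4

Final answer: 360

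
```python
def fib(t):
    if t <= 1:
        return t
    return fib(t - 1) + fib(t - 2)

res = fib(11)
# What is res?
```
Call trace (a repeated sub-call is expanded the first time; later identical calls just restate its return value):
fib(t=11)
  fib(t=10)
    fib(t=9)
      fib(t=8)
        fib(t=7)
          fib(t=6)
            fib(t=5)
              fib(t=4)
                fib(t=3)
                  fib(t=2)
                    fib(t=1)
                    -> return 1
                    fib(t=0)
                    -> return 0
                  -> return 1
                  fib(t=1)
                  -> return 1
                -> return 2
                fib(t=2) -> return 1  (same call as traced above)
              -> return 3
              fib(t=3) -> return 2  (same call as traced above)
            -> return 5
            fib(t=4) -> return 3  (same call as traced above)
          -> return 8
          fib(t=5) -> return 5  (same call as traced above)
        -> return 13
        fib(t=6) -> return 8  (same call as traced above)
      -> return 21
      fib(t=7) -> return 13  (same call as traced above)
    -> return 34
    fib(t=8) -> return 21  (same call as traced above)
  -> return 55
  fib(t=9) -> return 34  (same call as traced above)
-> return 89

Final answer: 89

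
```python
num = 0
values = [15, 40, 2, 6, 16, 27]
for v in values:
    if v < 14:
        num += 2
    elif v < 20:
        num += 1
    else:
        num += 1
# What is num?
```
Trace:
  num=0
  num=1, v=15
  num=2, v=40
  num=4, v=2
  num=6, v=6
  num=7, v=16
  num=8, v=27

Final answer: 8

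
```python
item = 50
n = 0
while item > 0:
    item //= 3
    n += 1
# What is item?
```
Trace:
  item=50
  item=50, n=0
  item=16, n=1
  item=5, n=2
  item=1, n=3
  item=0, n=4

Final answer: 0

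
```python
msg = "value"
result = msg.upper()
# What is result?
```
Trace:
  msg='value'
  msg='value', result='VALUE'

Final answer: 'VALUE'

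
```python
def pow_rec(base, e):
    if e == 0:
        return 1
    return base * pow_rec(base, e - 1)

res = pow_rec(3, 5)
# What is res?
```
Call trace:
pow_rec(base=3, e=5)
  pow_rec(base=3, e=4)
    pow_rec(base=3, e=3)
      pow_rec(base=3, e=2)
        pow_rec(base=3, e=1)
          pow_rec(base=3, e=0)
          -> return 1
        -> return 3
      -> return 9
    -> return 27
  -> return 81
-> return 243

Final answer: 243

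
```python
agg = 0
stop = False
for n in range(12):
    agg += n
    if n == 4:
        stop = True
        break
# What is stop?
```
Trace:
  agg=0
  agg=0, stop=False
  agg=0, stop=False, n=0
  agg=1, stop=False, n=1
  agg=3, stop=False, n=2
  agg=6, stop=False, n=3
  agg=10, stop=True, n=4

Final answer: True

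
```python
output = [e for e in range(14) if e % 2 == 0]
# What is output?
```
Trace:
  e=0
  e=1
  e=2
  e=3
  e=4
  e=5
  e=6
  e=7
  e=8
  e=9
  e=10
  e=11
  e=12
  e=13
  output=[0, 2, 4, 6, 8, 10, 12]

Final answer: [0, 2, 4, 6, 8, 10, 12]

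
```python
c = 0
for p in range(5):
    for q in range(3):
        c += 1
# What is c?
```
Trace:
  c=0
  c=1, p=0, q=0
  c=2, p=0, q=1
  c=3, p=0, q=2
  c=4, p=1, q=0
  c=5, p=1, q=1
  c=6, p=1, q=2
  c=7, p=2, q=0
  c=8, p=2, q=1
  c=9, p=2, q=2
  c=10, p=3, q=0
  c=11, p=3, q=1
  c=12, p=3, q=2
  c=13, p=4, q=0
  c=14, p=4, q=1
  c=15, p=4, q=2

Final answer: 15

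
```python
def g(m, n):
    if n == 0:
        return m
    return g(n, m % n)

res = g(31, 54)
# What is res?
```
Call trace:
g(m=31, n=54)
  g(m=54, n=31)
    g(m=31, n=23)
      g(m=23, n=8)
        g(m=8, n=7)
          g(m=7, n=1)
            g(m=1, n=0)
            -> return 1
          -> return 1
        -> return 1
      -> return 1
    -> return 1
  -> return 1
-> return 1

Final answer: 1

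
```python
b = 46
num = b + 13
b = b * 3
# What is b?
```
Trace:
  b=46
  b=46, num=59
  b=138, num=59

Final answer: 138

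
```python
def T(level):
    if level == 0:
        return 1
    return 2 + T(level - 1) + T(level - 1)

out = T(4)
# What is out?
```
Call trace (a repeated sub-call is expanded the first time; later identical calls just restate its return value):
T(level=4)
  T(level=3)
    T(level=2)
      T(level=1)
        T(level=0)
        -> return 1
        T(level=0)
        -> return 1
      -> return 4
      T(level=1) -> return 4  (same call as traced above)
    -> return 10
    T(level=2) -> return 10  (same call as traced above)
  -> return 22
  T(level=3) -> return 22  (same call as traced above)
-> return 46

Final answer: 46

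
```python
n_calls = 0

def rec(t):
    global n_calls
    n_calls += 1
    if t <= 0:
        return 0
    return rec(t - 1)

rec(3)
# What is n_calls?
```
Call trace:
rec(t=3)
  rec(t=2)
    rec(t=1)
      rec(t=0)
      -> return 0
    -> return 0
  -> return 0
-> return 0

n_calls is incremented once per call. rec is entered once for each t = 3, 2, 1, 0 (the t <= 0 call returns without recursing), i.e. 3 + 1 calls.
n_calls = 4

Final answer: 4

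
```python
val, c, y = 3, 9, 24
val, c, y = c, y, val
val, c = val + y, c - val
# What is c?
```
Trace:
  val=3, c=9, y=24
  val=9, c=24, y=3
  val=12, c=15, y=3

Final answer: 15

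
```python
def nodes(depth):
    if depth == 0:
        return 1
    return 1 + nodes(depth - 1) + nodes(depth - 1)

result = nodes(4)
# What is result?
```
Call trace (a repeated sub-call is expanded the first time; later identical calls just restate its return value):
nodes(depth=4)
  nodes(depth=3)
    nodes(depth=2)
      nodes(depth=1)
        nodes(depth=0)
        -> return 1
        nodes(depth=0)
        -> return 1
      -> return 3
      nodes(depth=1) -> return 3  (same call as traced above)
    -> return 7
    nodes(depth=2) -> return 7  (same call as traced above)
  -> return 15
  nodes(depth=3) -> return 15  (same call as traced above)
-> return 31

Final answer: 31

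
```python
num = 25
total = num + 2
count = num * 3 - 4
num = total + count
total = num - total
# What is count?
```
Trace:
  num=25
  num=25, total=27
  num=25, total=27, count=71
  num=98, total=27, count=71
  num=98, total=71, count=71

Final answer: 71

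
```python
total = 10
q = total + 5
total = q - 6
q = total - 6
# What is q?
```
Trace:
  total=10
  total=10, q=15
  total=9, q=15
  total=9, q=3

Final answer: 3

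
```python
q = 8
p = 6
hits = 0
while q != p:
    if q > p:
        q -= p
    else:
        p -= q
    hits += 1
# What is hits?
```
Trace:
  q=8
  q=8, p=6
  q=8, p=6, hits=0
  q=2, p=6, hits=1
  q=2, p=4, hits=2
  q=2, p=2, hits=3

Final answer: 3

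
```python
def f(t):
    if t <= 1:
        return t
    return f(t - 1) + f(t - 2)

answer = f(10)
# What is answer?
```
Call trace (a repeated sub-call is expanded the first time; later identical calls just restate its return value):
f(t=10)
  f(t=9)
    f(t=8)
      f(t=7)
        f(t=6)
          f(t=5)
            f(t=4)
              f(t=3)
                f(t=2)
                  f(t=1)
                  -> return 1
                  f(t=0)
                  -> return 0
                -> return 1
                f(t=1)
                -> return 1
              -> return 2
              f(t=2) -> return 1  (same call as traced above)
            -> return 3
            f(t=3) -> return 2  (same call as traced above)
          -> return 5
          f(t=4) -> return 3  (same call as traced above)
        -> return 8
        f(t=5) -> return 5  (same call as traced above)
      -> return 13
      f(t=6) -> return 8  (same call as traced above)
    -> return 21
    f(t=7) -> return 13  (same call as traced above)
  -> return 34
  f(t=8) -> return 21  (same call as traced above)
-> return 55

Final answer: 55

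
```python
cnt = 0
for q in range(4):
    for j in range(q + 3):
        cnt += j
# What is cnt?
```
Trace:
  cnt=0
  cnt=0, q=0, j=0
  cnt=1, q=0, j=1
  cnt=3, q=0, j=2
  cnt=3, q=1, j=0
  cnt=4, q=1, j=1
  cnt=6, q=1, j=2
  cnt=9, q=1, j=3
  cnt=9, q=2, j=0
  cnt=10, q=2, j=1
  cnt=12, q=2, j=2
  cnt=15, q=2, j=3
  cnt=19, q=2, j=4
  cnt=19, q=3, j=0
  cnt=20, q=3, j=1
  cnt=22, q=3, j=2
  cnt=25, q=3, j=3
  cnt=29, q=3, j=4
  cnt=34, q=3, j=5

Final answer: 34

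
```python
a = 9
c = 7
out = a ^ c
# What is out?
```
Trace:
  a=9
  a=9, c=7
  a=9, c=7, out=14

Final answer: 14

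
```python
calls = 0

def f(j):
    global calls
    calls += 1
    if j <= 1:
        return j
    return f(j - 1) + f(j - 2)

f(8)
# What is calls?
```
Call trace (a repeated sub-call is expanded the first time; later identical calls just restate its return value):
f(j=8)
  f(j=7)
    f(j=6)
      f(j=5)
        f(j=4)
          f(j=3)
            f(j=2)
              f(j=1)
              -> return 1
              f(j=0)
              -> return 0
            -> return 1
            f(j=1)
            -> return 1
          -> return 2
          f(j=2) -> return 1  (same call as traced above)
        -> return 3
        f(j=3) -> return 2  (same call as traced above)
      -> return 5
      f(j=4) -> return 3  (same call as traced above)
    -> return 8
    f(j=5) -> return 5  (same call as traced above)
  -> return 13
  f(j=6) -> return 8  (same call as traced above)
-> return 21

calls is incremented once per call, so count the calls in each subtree. Let C(j) = number of calls made by f(j).
C(0) = C(1) = 1 (base case, no recursion); C(j) = 1 + C(j - 1) + C(j - 2) otherwise.
C(2) = 1 + C(1) + C(0) = 1 + 1 + 1 = 3
C(3) = 1 + C(2) + C(1) = 1 + 3 + 1 = 5
C(4) = 1 + C(3) + C(2) = 1 + 5 + 3 = 9
C(5) = 1 + C(4) + C(3) = 1 + 9 + 5 = 15
C(6) = 1 + C(5) + C(4) = 1 + 15 + 9 = 25
C(7) = 1 + C(6) + C(5) = 1 + 25 + 15 = 41
C(8) = 1 + C(7) + C(6) = 1 + 41 + 25 = 67
calls = C(8) = 67

Final answer: 67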